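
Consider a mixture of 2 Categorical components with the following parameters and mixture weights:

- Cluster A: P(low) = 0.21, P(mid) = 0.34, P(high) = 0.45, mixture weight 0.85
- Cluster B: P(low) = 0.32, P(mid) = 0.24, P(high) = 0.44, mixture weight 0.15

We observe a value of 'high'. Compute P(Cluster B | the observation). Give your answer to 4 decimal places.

The responsibility of component k is w_k f_k(x) divided by Σ_j w_j f_j(x).
Categorical probabilities:
  f_A = P(high | comp) = 0.45
  f_B = P(high | comp) = 0.44
Prior × likelihood for each component:
  w_A·f_A = 0.85 × 0.45 = 0.3825
  w_B·f_B = 0.15 × 0.44 = 0.066
Marginal: 0.3825 + 0.066 = 0.4485
Responsibility of Cluster B: 0.066 / 0.4485 ≈ 0.1472

0.1472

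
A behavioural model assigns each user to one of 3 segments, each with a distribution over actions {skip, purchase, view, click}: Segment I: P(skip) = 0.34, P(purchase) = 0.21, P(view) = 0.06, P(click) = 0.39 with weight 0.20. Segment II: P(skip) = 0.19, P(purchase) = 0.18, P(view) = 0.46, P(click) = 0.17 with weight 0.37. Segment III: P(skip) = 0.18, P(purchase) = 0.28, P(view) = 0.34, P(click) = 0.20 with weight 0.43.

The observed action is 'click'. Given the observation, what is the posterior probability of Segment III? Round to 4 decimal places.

0.3790

By Bayes' theorem, P(k | x) = π_k f_k(x) / Σ_j π_j f_j(x).
Component likelihoods at x = 'click':
  p_I = P(click | comp) = 0.39
  p_II = P(click | comp) = 0.17
  p_III = P(click | comp) = 0.20
Unnormalised posteriors:
  π_I·p_I = 0.20 × 0.39 = 0.078
  π_II·p_II = 0.37 × 0.17 = 0.0629
  π_III·p_III = 0.43 × 0.2 = 0.086
Evidence: 0.078 + 0.0629 + 0.086 = 0.2269
Responsibility of Segment III: 0.086 / 0.2269 ≈ 0.3790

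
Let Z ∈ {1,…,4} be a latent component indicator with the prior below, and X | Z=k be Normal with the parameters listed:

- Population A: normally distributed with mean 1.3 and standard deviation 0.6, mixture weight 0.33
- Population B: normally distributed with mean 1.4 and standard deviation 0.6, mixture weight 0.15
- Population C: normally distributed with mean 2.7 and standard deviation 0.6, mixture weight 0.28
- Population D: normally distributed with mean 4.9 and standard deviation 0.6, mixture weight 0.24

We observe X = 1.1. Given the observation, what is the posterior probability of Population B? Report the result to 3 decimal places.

0.293

Apply Bayes' rule: the posterior for each component is proportional to its prior times its likelihood at x.
Evaluate each component's likelihood at the observed value:
  p_A = (1/(0.6·√(2π)))·exp(−(1.1−1.3)²/(2·0.6²)) = 0.664904·exp(-0.05556) = 0.628972
  p_B = (1/(0.6·√(2π)))·exp(−(1.1−1.4)²/(2·0.6²)) = 0.664904·exp(-0.12500) = 0.586776
  p_C = (1/(0.6·√(2π)))·exp(−(1.1−2.7)²/(2·0.6²)) = 0.664904·exp(-3.55556) = 0.0189933
  p_D = (1/(0.6·√(2π)))·exp(−(1.1−4.9)²/(2·0.6²)) = 0.664904·exp(-20.05556) = 1.29641e-09
Multiply by the mixture weights:
  w_A·p_A = 0.33 × 0.628972 = 0.207561
  w_B·p_B = 0.15 × 0.586776 = 0.0880163
  w_C·p_C = 0.28 × 0.0189933 = 0.00531813
  w_D·p_D = 0.24 × 1.29641e-09 = 3.11138e-10
Denominator: 0.207561 + 0.0880163 + 0.00531813 + 3.11138e-10 = 0.300895
P(Population B | the observation) ≈ 0.293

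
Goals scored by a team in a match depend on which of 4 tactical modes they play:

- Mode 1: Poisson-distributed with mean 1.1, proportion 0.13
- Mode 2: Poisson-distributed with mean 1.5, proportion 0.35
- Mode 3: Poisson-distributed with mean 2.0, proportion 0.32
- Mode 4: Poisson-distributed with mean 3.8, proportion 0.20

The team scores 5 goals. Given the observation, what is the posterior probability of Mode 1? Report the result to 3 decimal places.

The responsibility of component k is w_k f_k(x) divided by Σ_j w_j f_j(x).
Poisson probabilities:
  f_1 = e^(−1.1)·1.1^5/5! = 0.00446744
  f_2 = e^(−1.5)·1.5^5/5! = 0.01412
  f_3 = e^(−2.0)·2.0^5/5! = 0.0360894
  f_4 = e^(−3.8)·3.8^5/5! = 0.147713
Multiply by the mixture weights:
  w_1·f_1 = 0.13 × 0.00446744 = 0.000580767
  w_2·f_2 = 0.35 × 0.01412 = 0.00494198
  w_3·f_3 = 0.32 × 0.0360894 = 0.0115486
  w_4·f_4 = 0.20 × 0.147713 = 0.0295425
Evidence: 0.000580767 + 0.00494198 + 0.0115486 + 0.0295425 = 0.0466139
So the posterior for Mode 1 is 0.000580767 / 0.0466139 ≈ 0.012.

0.012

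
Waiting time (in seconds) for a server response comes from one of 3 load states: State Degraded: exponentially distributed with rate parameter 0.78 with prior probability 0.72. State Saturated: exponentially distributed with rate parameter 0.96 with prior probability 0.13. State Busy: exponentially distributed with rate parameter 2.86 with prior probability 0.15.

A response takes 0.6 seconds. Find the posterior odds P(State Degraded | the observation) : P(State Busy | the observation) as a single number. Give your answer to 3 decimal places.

Since P(k|x) ∝ P(Z=k) f_k(x), the posterior odds are P(Z=i) f_i(x) / (P(Z=j) f_j(x)).
Evaluate each component's likelihood at the observed value:
  p_Degraded = 0.488478
  p_Saturated = 0.539657
  p_Busy = 0.514182
0.351704 / 0.0771273 ≈ 4.560

4.560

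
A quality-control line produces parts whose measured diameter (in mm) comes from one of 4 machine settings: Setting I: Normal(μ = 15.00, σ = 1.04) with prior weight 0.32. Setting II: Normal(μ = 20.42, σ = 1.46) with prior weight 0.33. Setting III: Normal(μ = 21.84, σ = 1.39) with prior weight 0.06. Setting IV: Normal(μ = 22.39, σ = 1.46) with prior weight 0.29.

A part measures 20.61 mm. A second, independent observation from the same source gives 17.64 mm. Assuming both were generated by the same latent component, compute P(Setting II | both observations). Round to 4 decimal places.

0.9787

P(component k | x) = P(Z=k)·f_k(x) / marginal(x), where marginal(x) = Σ_j P(Z=j)·f_j(x).
Since both observations come from the same component, the likelihood for component k is f_k(x₁)·f_k(x₂).
  L_I = [(1/(1.04·√(2π)))·exp(−(20.61−15.00)²/(2·1.04²)) = 0.383598·exp(-14.54886) = 1.84241e-07] × [0.0152977] = 2.81846e-09
  L_II = [(1/(1.46·√(2π)))·exp(−(20.61−20.42)²/(2·1.46²)) = 0.273248·exp(-0.00847) = 0.270944] × [0.0445924] = 0.012082
  L_III = [(1/(1.39·√(2π)))·exp(−(20.61−21.84)²/(2·1.39²)) = 0.287009·exp(-0.39152) = 0.194027] × [0.00298778] = 0.00057971
  L_IV = [(1/(1.46·√(2π)))·exp(−(20.61−22.39)²/(2·1.46²)) = 0.273248·exp(-0.74320) = 0.129954] × [0.00137437] = 0.000178605
Multiply by the mixture weights:
  P(Z=I)·L_I = 0.32 × 2.81846e-09 = 9.01908e-10
  P(Z=II)·L_II = 0.33 × 0.012082 = 0.00398708
  P(Z=III)·L_III = 0.06 × 0.00057971 = 3.47826e-05
  P(Z=IV)·L_IV = 0.29 × 0.000178605 = 5.17955e-05
Marginal: 9.01908e-10 + 0.00398708 + 3.47826e-05 + 5.17955e-05 = 0.00407366
Responsibility of Setting II: 0.00398708 / 0.00407366 ≈ 0.9787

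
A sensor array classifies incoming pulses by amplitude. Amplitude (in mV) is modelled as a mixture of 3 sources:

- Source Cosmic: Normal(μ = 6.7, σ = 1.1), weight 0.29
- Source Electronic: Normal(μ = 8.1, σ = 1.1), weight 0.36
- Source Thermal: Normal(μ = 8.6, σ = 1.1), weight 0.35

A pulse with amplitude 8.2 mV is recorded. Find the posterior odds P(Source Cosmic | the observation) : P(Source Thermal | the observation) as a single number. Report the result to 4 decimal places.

0.3493

Since P(k|x) ∝ π_k f_k(x), the posterior odds are π_i f_i(x) / (π_j f_j(x)).
Normal densities:
  p_Cosmic = (1/(1.1·√(2π)))·exp(−(8.2−6.7)²/(2·1.1²)) = 0.362675·exp(-0.92975) = 0.14313
  p_Electronic = (1/(1.1·√(2π)))·exp(−(8.2−8.1)²/(2·1.1²)) = 0.362675·exp(-0.00413) = 0.361179
  p_Thermal = (1/(1.1·√(2π)))·exp(−(8.2−8.6)²/(2·1.1²)) = 0.362675·exp(-0.06612) = 0.339472
Posterior odds = (π_Cosmic·p_Cosmic) / (π_Thermal·p_Thermal) = (0.29·0.14313) / (0.35·0.339472) = 0.0415077 / 0.118815 ≈ 0.3493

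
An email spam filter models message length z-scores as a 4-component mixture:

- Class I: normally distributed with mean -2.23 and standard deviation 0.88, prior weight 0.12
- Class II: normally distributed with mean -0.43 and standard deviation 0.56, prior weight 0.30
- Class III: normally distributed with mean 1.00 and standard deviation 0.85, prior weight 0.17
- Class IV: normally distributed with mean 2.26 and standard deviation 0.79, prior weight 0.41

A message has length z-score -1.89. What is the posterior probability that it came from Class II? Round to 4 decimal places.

0.1234

The responsibility of component k is π_k f_k(x) divided by Σ_j π_j f_j(x).
Normal densities:
  f_I = 0.420739
  f_II = 0.0238084
  f_III = 0.00144967
  f_IV = 5.13978e-07
Prior × likelihood for each component:
  π_I·f_I = 0.12 × 0.420739 = 0.0504886
  π_II·f_II = 0.30 × 0.0238084 = 0.00714252
  π_III·f_III = 0.17 × 0.00144967 = 0.000246444
  π_IV·f_IV = 0.41 × 5.13978e-07 = 2.10731e-07
Sum: 0.0504886 + 0.00714252 + 0.000246444 + 2.10731e-07 = 0.0578778
P(Class II | data) ≈ 0.1234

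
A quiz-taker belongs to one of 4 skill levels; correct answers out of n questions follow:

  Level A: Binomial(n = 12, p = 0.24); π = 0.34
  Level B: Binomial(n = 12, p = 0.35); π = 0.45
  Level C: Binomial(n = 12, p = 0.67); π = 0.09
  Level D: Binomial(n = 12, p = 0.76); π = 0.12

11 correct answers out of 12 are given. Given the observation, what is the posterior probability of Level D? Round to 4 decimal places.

0.7938

Apply Bayes' rule: the posterior for each component is proportional to its prior times its likelihood at x.
Evaluate each component's likelihood at the observed value:
  f_A = C(12,11)·0.24^11·0.76^1 = 12·1.52168e-07·0.76 = 1.38777e-06
  f_B = C(12,11)·0.35^11·0.65^1 = 12·9.65492e-06·0.65 = 7.53083e-05
  f_C = C(12,11)·0.67^11·0.33^1 = 12·0.012213·0.33 = 0.0483635
  f_D = C(12,11)·0.76^11·0.24^1 = 12·0.0488596·0.24 = 0.140716
Weight by the priors:
  P(Z=A)·f_A = 0.34 × 1.38777e-06 = 4.71843e-07
  P(Z=B)·f_B = 0.45 × 7.53083e-05 = 3.38888e-05
  P(Z=C)·f_C = 0.09 × 0.0483635 = 0.00435272
  P(Z=D)·f_D = 0.12 × 0.140716 = 0.0168859
Sum: 4.71843e-07 + 3.38888e-05 + 0.00435272 + 0.0168859 = 0.0212729
P(Level D | the observation) ≈ 0.7938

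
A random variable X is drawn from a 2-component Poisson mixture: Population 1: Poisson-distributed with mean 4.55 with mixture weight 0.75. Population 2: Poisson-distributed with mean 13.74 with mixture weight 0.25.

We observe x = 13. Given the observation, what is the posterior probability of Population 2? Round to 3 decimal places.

Posterior ∝ prior × likelihood, so P(k | x) ∝ P(Z=k) f_k(x); normalise over all components.
Evaluate each component's likelihood at the observed value:
  p_1 = 0.000607894
  p_2 = 0.107731
Unnormalised posteriors:
  P(Z=1)·p_1 = 0.75 × 0.000607894 = 0.000455921
  P(Z=2)·p_2 = 0.25 × 0.107731 = 0.0269328
Evidence: 0.000455921 + 0.0269328 = 0.0273887
So the posterior for Population 2 is 0.0269328 / 0.0273887 ≈ 0.983.

0.983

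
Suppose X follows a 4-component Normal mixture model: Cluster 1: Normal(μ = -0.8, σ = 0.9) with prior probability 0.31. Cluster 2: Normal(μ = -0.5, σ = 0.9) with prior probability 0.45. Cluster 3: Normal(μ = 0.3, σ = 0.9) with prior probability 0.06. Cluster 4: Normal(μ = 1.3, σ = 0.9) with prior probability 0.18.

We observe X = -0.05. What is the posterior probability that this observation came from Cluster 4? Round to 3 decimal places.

Apply Bayes' rule: the posterior for each component is proportional to its prior times its likelihood at x.
Evaluate each component's likelihood at the observed value:
  f_1 = (1/(0.9·√(2π)))·exp(−(-0.05−-0.8)²/(2·0.9²)) = 0.443269·exp(-0.34722) = 0.313235
  f_2 = (1/(0.9·√(2π)))·exp(−(-0.05−-0.5)²/(2·0.9²)) = 0.443269·exp(-0.12500) = 0.391184
  f_3 = (1/(0.9·√(2π)))·exp(−(-0.05−0.3)²/(2·0.9²)) = 0.443269·exp(-0.07562) = 0.410986
  f_4 = (1/(0.9·√(2π)))·exp(−(-0.05−1.3)²/(2·0.9²)) = 0.443269·exp(-1.12500) = 0.143908
Multiply by the mixture weights:
  w_1·f_1 = 0.31 × 0.313235 = 0.097103
  w_2·f_2 = 0.45 × 0.391184 = 0.176033
  w_3·f_3 = 0.06 × 0.410986 = 0.0246592
  w_4·f_4 = 0.18 × 0.143908 = 0.0259035
Normaliser: 0.097103 + 0.176033 + 0.0246592 + 0.0259035 = 0.323698
P(Cluster 4 | x) = 0.0259035 / 0.323698 ≈ 0.080

0.080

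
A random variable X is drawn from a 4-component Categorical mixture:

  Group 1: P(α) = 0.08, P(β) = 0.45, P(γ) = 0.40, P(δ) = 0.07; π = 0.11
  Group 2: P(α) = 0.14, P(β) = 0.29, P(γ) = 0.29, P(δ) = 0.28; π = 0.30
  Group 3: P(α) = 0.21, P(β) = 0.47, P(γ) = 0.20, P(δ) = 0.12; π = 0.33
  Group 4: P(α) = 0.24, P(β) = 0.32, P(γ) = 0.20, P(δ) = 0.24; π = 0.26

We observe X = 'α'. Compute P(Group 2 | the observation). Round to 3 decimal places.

The responsibility of component k is π_k f_k(x) divided by Σ_j π_j f_j(x).
Component likelihoods at x = 'α':
  p_1 = P(α | comp) = 0.08
  p_2 = P(α | comp) = 0.14
  p_3 = P(α | comp) = 0.21
  p_4 = P(α | comp) = 0.24
Multiply by the mixture weights:
  π_1·p_1 = 0.11 × 0.08 = 0.0088
  π_2·p_2 = 0.30 × 0.14 = 0.042
  π_3·p_3 = 0.33 × 0.21 = 0.0693
  π_4·p_4 = 0.26 × 0.24 = 0.0624
Normaliser: 0.0088 + 0.042 + 0.0693 + 0.0624 = 0.1825
P(Group 2 | data) = 0.042 / 0.1825 ≈ 0.230

0.230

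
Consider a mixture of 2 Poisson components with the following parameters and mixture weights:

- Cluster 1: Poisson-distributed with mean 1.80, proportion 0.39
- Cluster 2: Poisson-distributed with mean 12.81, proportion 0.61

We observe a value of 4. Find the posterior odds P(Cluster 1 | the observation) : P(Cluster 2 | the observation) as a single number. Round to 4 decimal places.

15.0734

The posterior odds equal the prior odds times the likelihood ratio: (w_i/w_j)·(f_i(x)/f_j(x)).
Evaluate each component's likelihood at the observed value:
  L_1 = 0.0723017
  L_2 = 0.00306671
Posterior odds = (w_1·L_1) / (w_2·L_2) = (0.39·0.0723017) / (0.61·0.00306671) = 0.0281977 / 0.00187069 ≈ 15.0734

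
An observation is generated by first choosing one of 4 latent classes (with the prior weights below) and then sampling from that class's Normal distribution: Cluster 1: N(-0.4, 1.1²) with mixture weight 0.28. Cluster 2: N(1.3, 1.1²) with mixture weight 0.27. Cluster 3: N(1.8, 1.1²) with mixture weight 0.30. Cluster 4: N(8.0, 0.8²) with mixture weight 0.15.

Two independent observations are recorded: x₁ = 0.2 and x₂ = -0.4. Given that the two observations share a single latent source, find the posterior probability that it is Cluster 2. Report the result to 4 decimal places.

Apply Bayes' rule: the posterior for each component is proportional to its prior times its likelihood at x.
Since both observations come from the same component, the likelihood for component k is f_k(x₁)·f_k(x₂).
  f_1 = [(1/(1.1·√(2π)))·exp(−(0.2−-0.4)²/(2·1.1²)) = 0.362675·exp(-0.14876) = 0.312544] × [0.362675] = 0.113352
  f_2 = [(1/(1.1·√(2π)))·exp(−(0.2−1.3)²/(2·1.1²)) = 0.362675·exp(-0.50000) = 0.219973] × [0.109869] = 0.0241683
  f_3 = [(1/(1.1·√(2π)))·exp(−(0.2−1.8)²/(2·1.1²)) = 0.362675·exp(-1.05785) = 0.125921] × [0.0490827] = 0.00618055
  f_4 = [(1/(0.8·√(2π)))·exp(−(0.2−8.0)²/(2·0.8²)) = 0.498678·exp(-47.53125) = 1.13569e-21] × [5.71922e-25] = 6.49527e-46
Prior × likelihood for each component:
  π_1·f_1 = 0.28 × 0.113352 = 0.0317385
  π_2·f_2 = 0.27 × 0.0241683 = 0.00652545
  π_3·f_3 = 0.30 × 0.00618055 = 0.00185416
  π_4·f_4 = 0.15 × 6.49527e-46 = 9.74291e-47
Evidence: 0.0317385 + 0.00652545 + 0.00185416 + 9.74291e-47 = 0.0401182
Responsibility of Cluster 2: 0.00652545 / 0.0401182 ≈ 0.1627

0.1627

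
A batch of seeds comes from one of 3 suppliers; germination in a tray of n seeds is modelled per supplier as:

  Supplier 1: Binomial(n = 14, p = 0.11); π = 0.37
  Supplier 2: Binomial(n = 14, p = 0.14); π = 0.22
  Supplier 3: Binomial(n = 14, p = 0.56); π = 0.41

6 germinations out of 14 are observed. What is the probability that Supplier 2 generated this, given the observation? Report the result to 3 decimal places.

Apply Bayes' rule: the posterior for each component is proportional to its prior times its likelihood at x.
Evaluate each component's likelihood at the observed value:
  f_1 = C(14,6)·0.11^6·0.89^8 = 3003·1.77156e-06·0.393659 = 0.00209426
  f_2 = C(14,6)·0.14^6·0.86^8 = 3003·7.52954e-06·0.299218 = 0.00676568
  f_3 = C(14,6)·0.56^6·0.44^8 = 3003·0.030841·0.00140482 = 0.130108
Multiply by the mixture weights:
  P(Z=1)·f_1 = 0.37 × 0.00209426 = 0.000774878
  P(Z=2)·f_2 = 0.22 × 0.00676568 = 0.00148845
  P(Z=3)·f_3 = 0.41 × 0.130108 = 0.0533444
Evidence: 0.000774878 + 0.00148845 + 0.0533444 = 0.0556077
P(Supplier 2 | 6 germinations out of 14) ≈ 0.027

0.027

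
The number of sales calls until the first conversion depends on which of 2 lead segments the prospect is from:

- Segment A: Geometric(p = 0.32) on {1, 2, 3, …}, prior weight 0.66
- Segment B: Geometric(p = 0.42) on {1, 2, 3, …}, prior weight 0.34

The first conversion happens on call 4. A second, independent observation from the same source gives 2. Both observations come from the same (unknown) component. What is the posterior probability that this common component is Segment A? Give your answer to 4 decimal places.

Posterior ∝ prior × likelihood, so P(k | x) ∝ π_k f_k(x); normalise over all components.
Since both observations come from the same component, the likelihood for component k is f_k(x₁)·f_k(x₂).
  L_A = [0.100618] × [0.2176] = 0.0218945
  L_B = [0.081947] × [0.2436] = 0.0199623
Prior × likelihood for each component:
  π_A·L_A = 0.66 × 0.0218945 = 0.0144504
  π_B·L_B = 0.34 × 0.0199623 = 0.00678718
Marginal: 0.0144504 + 0.00678718 = 0.0212376
P(Segment A | x₁,x₂) ≈ 0.6804

0.6804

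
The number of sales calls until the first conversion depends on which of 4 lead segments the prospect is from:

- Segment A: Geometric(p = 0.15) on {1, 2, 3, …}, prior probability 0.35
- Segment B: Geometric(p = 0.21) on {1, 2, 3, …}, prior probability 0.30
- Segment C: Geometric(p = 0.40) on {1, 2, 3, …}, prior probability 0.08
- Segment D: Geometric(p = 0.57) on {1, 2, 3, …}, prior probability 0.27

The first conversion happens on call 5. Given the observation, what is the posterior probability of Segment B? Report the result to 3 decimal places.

P(component k | x) = P(Z=k)·f_k(x) / marginal(x), where marginal(x) = Σ_j P(Z=j)·f_j(x).
Geometric probabilities:
  p_A = 0.15·(1−0.15)^4 = 0.15·0.522006 = 0.0783009
  p_B = 0.21·(1−0.21)^4 = 0.21·0.389501 = 0.0817952
  p_C = 0.40·(1−0.40)^4 = 0.40·0.1296 = 0.05184
  p_D = 0.57·(1−0.57)^4 = 0.57·0.034188 = 0.0194872
Unnormalised posteriors:
  P(Z=A)·p_A = 0.35 × 0.0783009 = 0.0274053
  P(Z=B)·p_B = 0.30 × 0.0817952 = 0.0245386
  P(Z=C)·p_C = 0.08 × 0.05184 = 0.0041472
  P(Z=D)·p_D = 0.27 × 0.0194872 = 0.00526153
Denominator: 0.0274053 + 0.0245386 + 0.0041472 + 0.00526153 = 0.0613526
Responsibility of Segment B: 0.0245386 / 0.0613526 ≈ 0.400

0.400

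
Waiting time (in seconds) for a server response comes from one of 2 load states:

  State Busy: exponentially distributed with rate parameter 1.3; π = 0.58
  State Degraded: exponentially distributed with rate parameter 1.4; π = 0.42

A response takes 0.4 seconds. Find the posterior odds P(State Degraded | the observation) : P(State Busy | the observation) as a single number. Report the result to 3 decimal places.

0.749

The posterior odds equal the prior odds times the likelihood ratio: (π_i/π_j)·(f_i(x)/f_j(x)).
Component likelihoods at x = 0.4 seconds:
  p_Busy = 1.3·e^(−1.3·0.4) = 1.3·e^(−0.5200) = 0.772877
  p_Degraded = 1.4·e^(−1.4·0.4) = 1.4·e^(−0.5600) = 0.799693
0.335871 / 0.448268 ≈ 0.749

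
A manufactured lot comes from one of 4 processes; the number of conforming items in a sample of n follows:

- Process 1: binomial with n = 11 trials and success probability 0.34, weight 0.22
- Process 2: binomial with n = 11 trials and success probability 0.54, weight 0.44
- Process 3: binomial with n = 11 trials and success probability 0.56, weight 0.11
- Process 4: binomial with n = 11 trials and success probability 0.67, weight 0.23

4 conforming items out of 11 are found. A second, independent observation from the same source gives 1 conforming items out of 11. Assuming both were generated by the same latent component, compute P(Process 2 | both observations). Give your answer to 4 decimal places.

Apply Bayes' rule: the posterior for each component is proportional to its prior times its likelihood at x.
Since both observations come from the same component, the likelihood for component k is f_k(x₁)·f_k(x₂).
  L_1 = [C(11,4)·0.34^4·0.66^7 = 330·0.0133634·0.0545516 = 0.240568] × [0.0586558] = 0.0141107
  L_2 = [C(11,4)·0.54^4·0.46^7 = 330·0.0850306·0.00435818 = 0.122291] × [0.00251979] = 0.000308147
  L_3 = [C(11,4)·0.56^4·0.44^7 = 330·0.098345·0.00319278 = 0.103618] × [0.00167536] = 0.000173597
  L_4 = [C(11,4)·0.67^4·0.33^7 = 330·0.201511·0.000426184 = 0.0283407] × [0.000112877] = 3.19902e-06
Weight by the priors:
  w_1·L_1 = 0.22 × 0.0141107 = 0.00310435
  w_2·L_2 = 0.44 × 0.000308147 = 0.000135585
  w_3·L_3 = 0.11 × 0.000173597 = 1.90957e-05
  w_4·L_4 = 0.23 × 3.19902e-06 = 7.35776e-07
Marginal: 0.00310435 + 0.000135585 + 1.90957e-05 + 7.35776e-07 = 0.00325977
Responsibility of Process 2: 0.000135585 / 0.00325977 ≈ 0.0416

0.0416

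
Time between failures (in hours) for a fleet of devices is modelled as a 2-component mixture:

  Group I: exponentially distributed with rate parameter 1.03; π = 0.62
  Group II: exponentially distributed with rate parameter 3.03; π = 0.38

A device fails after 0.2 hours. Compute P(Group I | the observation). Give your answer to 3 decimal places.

0.453

Posterior ∝ prior × likelihood, so P(k | x) ∝ π_k f_k(x); normalise over all components.
Evaluate each component's likelihood at the observed value:
  f_I = 1.03·e^(−1.03·0.2) = 1.03·e^(−0.2060) = 0.838248
  f_II = 3.03·e^(−3.03·0.2) = 3.03·e^(−0.6060) = 1.65295
Unnormalised posteriors:
  π_I·f_I = 0.62 × 0.838248 = 0.519714
  π_II·f_II = 0.38 × 1.65295 = 0.628122
Marginal: 0.519714 + 0.628122 = 1.14784
Responsibility of Group I: 0.519714 / 1.14784 ≈ 0.453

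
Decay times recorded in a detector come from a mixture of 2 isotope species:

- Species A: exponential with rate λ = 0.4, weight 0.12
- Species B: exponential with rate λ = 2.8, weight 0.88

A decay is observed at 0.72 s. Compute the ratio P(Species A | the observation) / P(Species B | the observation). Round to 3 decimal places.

0.110

The posterior odds equal the prior odds times the likelihood ratio: (P(Z=i)/P(Z=j))·(f_i(x)/f_j(x)).
Exponential densities:
  L_A = 0.4·e^(−0.4·0.72) = 0.4·e^(−0.2880) = 0.299905
  L_B = 2.8·e^(−2.8·0.72) = 2.8·e^(−2.0160) = 0.372924
Odds = (0.12/0.88) × (0.299905/0.372924) = 0.136364 × 0.804198 ≈ 0.110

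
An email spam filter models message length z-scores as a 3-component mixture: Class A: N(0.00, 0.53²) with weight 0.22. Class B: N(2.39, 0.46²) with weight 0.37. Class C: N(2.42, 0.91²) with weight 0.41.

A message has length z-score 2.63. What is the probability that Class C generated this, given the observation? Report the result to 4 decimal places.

0.3846

Posterior ∝ prior × likelihood, so P(k | x) ∝ π_k f_k(x); normalise over all components.
Evaluate each component's likelihood at the observed value:
  f_A = (1/(0.53·√(2π)))·exp(−(2.63−0.00)²/(2·0.53²)) = 0.752721·exp(-12.31203) = 3.38522e-06
  f_B = (1/(0.46·√(2π)))·exp(−(2.63−2.39)²/(2·0.46²)) = 0.867266·exp(-0.13611) = 0.756906
  f_C = (1/(0.91·√(2π)))·exp(−(2.63−2.42)²/(2·0.91²)) = 0.438398·exp(-0.02663) = 0.426879
Multiply by the mixture weights:
  π_A·f_A = 0.22 × 3.38522e-06 = 7.44747e-07
  π_B·f_B = 0.37 × 0.756906 = 0.280055
  π_C·f_C = 0.41 × 0.426879 = 0.17502
Denominator: 7.44747e-07 + 0.280055 + 0.17502 = 0.455076
P(Class C | x) = 0.17502 / 0.455076 ≈ 0.3846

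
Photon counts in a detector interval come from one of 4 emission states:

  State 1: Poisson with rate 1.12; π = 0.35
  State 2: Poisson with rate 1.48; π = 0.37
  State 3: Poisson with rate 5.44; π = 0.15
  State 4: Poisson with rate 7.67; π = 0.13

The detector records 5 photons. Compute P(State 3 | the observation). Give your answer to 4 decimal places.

0.5628

P(component k | x) = P(Z=k)·f_k(x) / marginal(x), where marginal(x) = Σ_j P(Z=j)·f_j(x).
Component likelihoods at x = 5 photons:
  p_1 = e^(−1.12)·1.12^5/5! = 0.0047918
  p_2 = e^(−1.48)·1.48^5/5! = 0.0134701
  p_3 = e^(−5.44)·5.44^5/5! = 0.172287
  p_4 = e^(−7.67)·7.67^5/5! = 0.103218
Multiply by the mixture weights:
  P(Z=1)·p_1 = 0.35 × 0.0047918 = 0.00167713
  P(Z=2)·p_2 = 0.37 × 0.0134701 = 0.00498394
  P(Z=3)·p_3 = 0.15 × 0.172287 = 0.025843
  P(Z=4)·p_4 = 0.13 × 0.103218 = 0.0134184
Denominator: 0.00167713 + 0.00498394 + 0.025843 + 0.0134184 = 0.0459224
P(State 3 | 5 photons) ≈ 0.5628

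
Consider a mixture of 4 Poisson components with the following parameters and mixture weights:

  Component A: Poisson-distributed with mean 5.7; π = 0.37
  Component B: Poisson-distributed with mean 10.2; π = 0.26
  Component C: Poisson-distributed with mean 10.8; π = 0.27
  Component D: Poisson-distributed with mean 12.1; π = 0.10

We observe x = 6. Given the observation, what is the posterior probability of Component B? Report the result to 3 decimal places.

P(component k | x) = π_k·f_k(x) / marginal(x), where marginal(x) = Σ_j π_j·f_j(x).
Evaluate each component's likelihood at the observed value:
  f_A = e^(−5.7)·5.7^6/6! = 0.159382
  f_B = e^(−10.2)·10.2^6/6! = 0.0581386
  f_C = e^(−10.8)·10.8^6/6! = 0.0449603
  f_D = e^(−12.1)·12.1^6/6! = 0.0242335
Multiply by the mixture weights:
  π_A·f_A = 0.37 × 0.159382 = 0.0589712
  π_B·f_B = 0.26 × 0.0581386 = 0.015116
  π_C·f_C = 0.27 × 0.0449603 = 0.0121393
  π_D·f_D = 0.10 × 0.0242335 = 0.00242335
Evidence: 0.0589712 + 0.015116 + 0.0121393 + 0.00242335 = 0.0886499
So the posterior for Component B is 0.015116 / 0.0886499 ≈ 0.171.

0.171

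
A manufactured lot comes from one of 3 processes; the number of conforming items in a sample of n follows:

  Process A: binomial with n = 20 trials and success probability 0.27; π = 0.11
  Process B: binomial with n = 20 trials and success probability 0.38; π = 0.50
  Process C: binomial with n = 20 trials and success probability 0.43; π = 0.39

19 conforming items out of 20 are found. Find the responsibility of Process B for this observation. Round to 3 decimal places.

By Bayes' theorem, P(k | x) = w_k f_k(x) / Σ_j w_j f_j(x).
Component likelihoods at x = 19 conforming items out of 20:
  L_A = C(20,19)·0.27^19·0.73^1 = 20·1.57004e-11·0.73 = 2.29226e-10
  L_B = C(20,19)·0.38^19·0.62^1 = 20·1.03726e-08·0.62 = 1.2862e-07
  L_C = C(20,19)·0.43^19·0.57^1 = 20·1.08618e-07·0.57 = 1.23824e-06
Weight by the priors:
  w_A·L_A = 0.11 × 2.29226e-10 = 2.52149e-11
  w_B·L_B = 0.50 × 1.2862e-07 = 6.43102e-08
  w_C·L_C = 0.39 × 1.23824e-06 = 4.82914e-07
Sum: 2.52149e-11 + 6.43102e-08 + 4.82914e-07 = 5.4725e-07
So the posterior for Process B is 6.43102e-08 / 5.4725e-07 ≈ 0.118.

0.118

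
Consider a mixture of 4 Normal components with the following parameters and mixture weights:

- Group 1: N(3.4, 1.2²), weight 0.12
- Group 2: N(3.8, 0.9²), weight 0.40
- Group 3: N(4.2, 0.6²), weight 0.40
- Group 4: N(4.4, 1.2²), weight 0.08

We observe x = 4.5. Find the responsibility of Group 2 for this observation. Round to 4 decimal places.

0.3131

P(component k | x) = π_k·f_k(x) / marginal(x), where marginal(x) = Σ_j π_j·f_j(x).
Evaluate each component's likelihood at the observed value:
  L_1 = 0.218406
  L_2 = 0.327572
  L_3 = 0.586776
  L_4 = 0.3313
Weight by the priors:
  π_1·L_1 = 0.12 × 0.218406 = 0.0262087
  π_2·L_2 = 0.40 × 0.327572 = 0.131029
  π_3·L_3 = 0.40 × 0.586776 = 0.23471
  π_4·L_4 = 0.08 × 0.3313 = 0.026504
Sum: 0.0262087 + 0.131029 + 0.23471 + 0.026504 = 0.418452
So the posterior for Group 2 is 0.131029 / 0.418452 ≈ 0.3131.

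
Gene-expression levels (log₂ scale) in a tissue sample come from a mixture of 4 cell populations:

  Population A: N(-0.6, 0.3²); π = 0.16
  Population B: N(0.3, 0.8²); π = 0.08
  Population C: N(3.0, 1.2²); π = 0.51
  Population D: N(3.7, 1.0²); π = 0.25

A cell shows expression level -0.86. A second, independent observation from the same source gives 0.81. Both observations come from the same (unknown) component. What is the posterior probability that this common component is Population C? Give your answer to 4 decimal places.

0.0105

The responsibility of component k is P(Z=k) f_k(x) divided by Σ_j P(Z=j) f_j(x).
Since both observations come from the same component, the likelihood for component k is f_k(x₁)·f_k(x₂).
  L_A = [0.913455] × [2.12328e-05] = 1.93952e-05
  L_B = [0.174288] × [0.406977] = 0.0709313
  L_C = [0.0018833] × [0.0628771] = 0.000118416
  L_D = [1.21797e-05] × [0.00612738] = 7.46297e-08
Unnormalised posteriors:
  P(Z=A)·L_A = 0.16 × 1.93952e-05 = 3.10323e-06
  P(Z=B)·L_B = 0.08 × 0.0709313 = 0.00567451
  P(Z=C)·L_C = 0.51 × 0.000118416 = 6.03923e-05
  P(Z=D)·L_D = 0.25 × 7.46297e-08 = 1.86574e-08
Denominator: 3.10323e-06 + 0.00567451 + 6.03923e-05 + 1.86574e-08 = 0.00573802
P(Population C | data) = 6.03923e-05 / 0.00573802 ≈ 0.0105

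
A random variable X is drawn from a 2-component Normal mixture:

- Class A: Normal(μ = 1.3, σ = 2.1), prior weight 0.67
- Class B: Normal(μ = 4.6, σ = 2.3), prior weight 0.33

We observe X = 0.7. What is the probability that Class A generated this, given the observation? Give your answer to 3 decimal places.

By Bayes' theorem, P(k | x) = π_k f_k(x) / Σ_j π_j f_j(x).
Normal densities:
  p_A = (1/(2.1·√(2π)))·exp(−(0.7−1.3)²/(2·2.1²)) = 0.189973·exp(-0.04082) = 0.182375
  p_B = (1/(2.3·√(2π)))·exp(−(0.7−4.6)²/(2·2.3²)) = 0.173453·exp(-1.43762) = 0.0411939
Weight by the priors:
  π_A·p_A = 0.67 × 0.182375 = 0.122191
  π_B·p_B = 0.33 × 0.0411939 = 0.013594
Normaliser: 0.122191 + 0.013594 = 0.135785
Responsibility of Class A: 0.122191 / 0.135785 ≈ 0.900

0.900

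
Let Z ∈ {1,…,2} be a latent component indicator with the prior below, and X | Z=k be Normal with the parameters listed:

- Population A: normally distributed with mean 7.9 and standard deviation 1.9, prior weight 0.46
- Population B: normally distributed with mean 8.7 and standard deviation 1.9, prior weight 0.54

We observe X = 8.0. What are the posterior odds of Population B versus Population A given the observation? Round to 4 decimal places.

1.0984

Posterior odds = (P(Z=i) f_i(x)) / (P(Z=j) f_j(x)); the normalising sum cancels.
Evaluate each component's likelihood at the observed value:
  p_A = 0.209679
  p_B = 0.196192
0.105944 / 0.0964523 ≈ 1.0984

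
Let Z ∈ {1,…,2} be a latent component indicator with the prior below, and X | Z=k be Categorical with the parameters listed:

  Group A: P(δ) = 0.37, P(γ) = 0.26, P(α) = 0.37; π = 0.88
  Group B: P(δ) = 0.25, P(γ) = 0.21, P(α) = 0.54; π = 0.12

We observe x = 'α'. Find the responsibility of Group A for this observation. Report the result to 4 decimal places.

0.8340

By Bayes' theorem, P(k | x) = π_k f_k(x) / Σ_j π_j f_j(x).
Evaluate each component's likelihood at the observed value:
  f_A = P(α | comp) = 0.37
  f_B = P(α | comp) = 0.54
Multiply by the mixture weights:
  π_A·f_A = 0.88 × 0.37 = 0.3256
  π_B·f_B = 0.12 × 0.54 = 0.0648
Evidence: 0.3256 + 0.0648 = 0.3904
P(Group A | x) ≈ 0.8340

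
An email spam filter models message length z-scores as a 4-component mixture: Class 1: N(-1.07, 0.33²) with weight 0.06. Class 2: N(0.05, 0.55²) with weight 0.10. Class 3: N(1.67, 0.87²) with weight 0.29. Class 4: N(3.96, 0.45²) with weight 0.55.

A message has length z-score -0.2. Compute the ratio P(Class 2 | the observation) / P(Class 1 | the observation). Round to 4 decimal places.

29.1339

The posterior odds equal the prior odds times the likelihood ratio: (P(Z=i)/P(Z=j))·(f_i(x)/f_j(x)).
Normal densities:
  f_1 = 0.0374225
  f_2 = 0.654157
  f_3 = 0.045516
  f_4 = 2.45668e-19
0.0654157 / 0.00224535 ≈ 29.1339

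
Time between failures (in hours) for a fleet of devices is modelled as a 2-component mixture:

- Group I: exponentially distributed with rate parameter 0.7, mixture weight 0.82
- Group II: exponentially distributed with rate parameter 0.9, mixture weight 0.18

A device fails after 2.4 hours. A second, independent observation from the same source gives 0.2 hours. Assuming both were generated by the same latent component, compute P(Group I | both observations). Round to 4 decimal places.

0.8225

The responsibility of component k is π_k f_k(x) divided by Σ_j π_j f_j(x).
Since both observations come from the same component, the likelihood for component k is f_k(x₁)·f_k(x₂).
  f_I = [0.7·e^(−0.7·2.4) = 0.7·e^(−1.6800) = 0.130462] × [0.608551] = 0.0793926
  f_II = [0.9·e^(−0.9·2.4) = 0.9·e^(−2.1600) = 0.103793] × [0.751743] = 0.0780254
Prior × likelihood for each component:
  π_I·f_I = 0.82 × 0.0793926 = 0.0651019
  π_II·f_II = 0.18 × 0.0780254 = 0.0140446
Normaliser: 0.0651019 + 0.0140446 = 0.0791465
P(Group I | data) = 0.0651019 / 0.0791465 ≈ 0.8225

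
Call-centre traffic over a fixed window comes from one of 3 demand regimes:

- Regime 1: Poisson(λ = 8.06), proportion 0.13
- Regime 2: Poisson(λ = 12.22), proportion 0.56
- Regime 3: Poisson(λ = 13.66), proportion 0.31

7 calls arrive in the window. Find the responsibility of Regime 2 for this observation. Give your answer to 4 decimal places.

0.4776

By Bayes' theorem, P(k | x) = π_k f_k(x) / Σ_j π_j f_j(x).
Poisson probabilities:
  p_1 = e^(−8.06)·8.06^7/7! = 0.138516
  p_2 = e^(−12.22)·12.22^7/7! = 0.0398097
  p_3 = e^(−13.66)·13.66^7/7! = 0.0205713
Unnormalised posteriors:
  π_1·p_1 = 0.13 × 0.138516 = 0.0180071
  π_2·p_2 = 0.56 × 0.0398097 = 0.0222935
  π_3·p_3 = 0.31 × 0.0205713 = 0.0063771
Sum: 0.0180071 + 0.0222935 + 0.0063771 = 0.0466777
Responsibility of Regime 2: 0.0222935 / 0.0466777 ≈ 0.4776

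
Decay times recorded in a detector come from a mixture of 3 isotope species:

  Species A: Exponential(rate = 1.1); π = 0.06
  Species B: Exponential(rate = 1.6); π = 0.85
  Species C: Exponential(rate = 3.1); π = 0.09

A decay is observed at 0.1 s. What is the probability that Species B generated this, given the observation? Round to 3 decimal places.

0.815

Posterior ∝ prior × likelihood, so P(k | x) ∝ π_k f_k(x); normalise over all components.
Exponential densities:
  L_A = 1.1·e^(−1.1·0.1) = 1.1·e^(−0.1100) = 0.985418
  L_B = 1.6·e^(−1.6·0.1) = 1.6·e^(−0.1600) = 1.36343
  L_C = 3.1·e^(−3.1·0.1) = 3.1·e^(−0.3100) = 2.27369
Unnormalised posteriors:
  π_A·L_A = 0.06 × 0.985418 = 0.0591251
  π_B·L_B = 0.85 × 1.36343 = 1.15892
  π_C·L_C = 0.09 × 2.27369 = 0.204632
Normaliser: 0.0591251 + 1.15892 + 0.204632 = 1.42267
P(Species B | the observation) ≈ 0.815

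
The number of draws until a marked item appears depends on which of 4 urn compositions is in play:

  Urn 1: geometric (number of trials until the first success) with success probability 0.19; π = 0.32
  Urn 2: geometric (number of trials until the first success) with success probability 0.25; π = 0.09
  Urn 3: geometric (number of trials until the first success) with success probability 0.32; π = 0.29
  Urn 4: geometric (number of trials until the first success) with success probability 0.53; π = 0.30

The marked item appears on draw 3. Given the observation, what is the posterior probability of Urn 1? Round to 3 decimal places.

Posterior ∝ prior × likelihood, so P(k | x) ∝ P(Z=k) f_k(x); normalise over all components.
Geometric probabilities:
  p_1 = 0.19·(1−0.19)^2 = 0.19·0.6561 = 0.124659
  p_2 = 0.25·(1−0.25)^2 = 0.25·0.5625 = 0.140625
  p_3 = 0.32·(1−0.32)^2 = 0.32·0.4624 = 0.147968
  p_4 = 0.53·(1−0.53)^2 = 0.53·0.2209 = 0.117077
Prior × likelihood for each component:
  P(Z=1)·p_1 = 0.32 × 0.124659 = 0.0398909
  P(Z=2)·p_2 = 0.09 × 0.140625 = 0.0126562
  P(Z=3)·p_3 = 0.29 × 0.147968 = 0.0429107
  P(Z=4)·p_4 = 0.30 × 0.117077 = 0.0351231
Denominator: 0.0398909 + 0.0126562 + 0.0429107 + 0.0351231 = 0.130581
So the posterior for Urn 1 is 0.0398909 / 0.130581 ≈ 0.305.

0.305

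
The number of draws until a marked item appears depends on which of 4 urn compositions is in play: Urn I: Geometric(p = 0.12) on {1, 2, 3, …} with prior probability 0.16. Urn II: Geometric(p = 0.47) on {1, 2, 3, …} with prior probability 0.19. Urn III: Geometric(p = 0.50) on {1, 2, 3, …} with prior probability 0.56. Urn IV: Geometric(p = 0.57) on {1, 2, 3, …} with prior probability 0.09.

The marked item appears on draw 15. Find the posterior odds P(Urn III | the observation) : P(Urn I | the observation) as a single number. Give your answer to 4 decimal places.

Only the two components matter; the odds are (π_i f_i(x)) / (π_j f_j(x)).
Geometric probabilities:
  L_I = 0.12·(1−0.12)^14 = 0.12·0.167016 = 0.0200419
  L_II = 0.47·(1−0.47)^14 = 0.47·0.000137995 = 6.48575e-05
  L_III = 0.50·(1−0.50)^14 = 0.50·6.10352e-05 = 3.05176e-05
  L_IV = 0.57·(1−0.57)^14 = 0.57·7.38854e-06 = 4.21147e-06
Odds = (0.56/0.16) × (3.05176e-05/0.0200419) = 3.5 × 0.00152269 ≈ 0.0053

0.0053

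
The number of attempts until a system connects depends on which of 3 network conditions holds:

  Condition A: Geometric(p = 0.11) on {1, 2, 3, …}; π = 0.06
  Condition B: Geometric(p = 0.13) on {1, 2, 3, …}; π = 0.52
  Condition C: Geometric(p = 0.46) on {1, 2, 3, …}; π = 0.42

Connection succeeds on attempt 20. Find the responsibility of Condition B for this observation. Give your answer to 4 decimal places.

0.8690

Apply Bayes' rule: the posterior for each component is proportional to its prior times its likelihood at x.
Evaluate each component's likelihood at the observed value:
  L_A = 0.0120172
  L_B = 0.00922166
  L_C = 3.78651e-06
Unnormalised posteriors:
  π_A·L_A = 0.06 × 0.0120172 = 0.000721031
  π_B·L_B = 0.52 × 0.00922166 = 0.00479526
  π_C·L_C = 0.42 × 3.78651e-06 = 1.59033e-06
Evidence: 0.000721031 + 0.00479526 + 1.59033e-06 = 0.00551789
Responsibility of Condition B: 0.00479526 / 0.00551789 ≈ 0.8690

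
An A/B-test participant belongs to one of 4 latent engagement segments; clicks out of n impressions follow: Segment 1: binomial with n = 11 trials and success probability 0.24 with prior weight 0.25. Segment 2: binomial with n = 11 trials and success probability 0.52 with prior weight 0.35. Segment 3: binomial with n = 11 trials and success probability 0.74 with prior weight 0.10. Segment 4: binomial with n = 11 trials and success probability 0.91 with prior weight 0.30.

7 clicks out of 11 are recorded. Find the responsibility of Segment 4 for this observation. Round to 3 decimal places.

0.039

Posterior ∝ prior × likelihood, so P(k | x) ∝ P(Z=k) f_k(x); normalise over all components.
Evaluate each component's likelihood at the observed value:
  p_1 = 0.00504948
  p_2 = 0.180095
  p_3 = 0.183244
  p_4 = 0.0111885
Unnormalised posteriors:
  P(Z=1)·p_1 = 0.25 × 0.00504948 = 0.00126237
  P(Z=2)·p_2 = 0.35 × 0.180095 = 0.0630333
  P(Z=3)·p_3 = 0.10 × 0.183244 = 0.0183244
  P(Z=4)·p_4 = 0.30 × 0.0111885 = 0.00335656
Evidence: 0.00126237 + 0.0630333 + 0.0183244 + 0.00335656 = 0.0859767
So the posterior for Segment 4 is 0.00335656 / 0.0859767 ≈ 0.039.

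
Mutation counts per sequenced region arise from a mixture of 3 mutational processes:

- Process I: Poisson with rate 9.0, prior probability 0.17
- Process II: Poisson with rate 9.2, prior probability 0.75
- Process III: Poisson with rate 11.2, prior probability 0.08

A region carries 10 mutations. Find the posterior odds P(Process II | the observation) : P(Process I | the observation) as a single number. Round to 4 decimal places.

The posterior odds equal the prior odds times the likelihood ratio: (π_i/π_j)·(f_i(x)/f_j(x)).
Poisson probabilities:
  p_I = e^(−9.0)·9.0^10/10! = 0.11858
  p_II = e^(−9.2)·9.2^10/10! = 0.12095
  p_III = e^(−11.2)·11.2^10/10! = 0.117036
0.0907125 / 0.0201586 ≈ 4.4999

4.4999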